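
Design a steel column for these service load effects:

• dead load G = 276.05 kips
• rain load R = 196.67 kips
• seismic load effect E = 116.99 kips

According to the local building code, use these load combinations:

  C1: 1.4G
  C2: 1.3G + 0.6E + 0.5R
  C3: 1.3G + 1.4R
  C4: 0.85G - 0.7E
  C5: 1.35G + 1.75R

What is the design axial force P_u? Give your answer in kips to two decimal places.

C1: 1.4(276.05) = 386.47
C2: 1.3(276.05) + 0.6(116.99) + 0.5(196.67) = 527.39
C3: 1.3(276.05) + 1.4(196.67) = 634.20
C4: 0.85(276.05) - 0.7(116.99) = 152.75
C5: 1.35(276.05) + 1.75(196.67) = 716.84
Combination 5 governs: P_u = 716.84 kips.

716.84 kips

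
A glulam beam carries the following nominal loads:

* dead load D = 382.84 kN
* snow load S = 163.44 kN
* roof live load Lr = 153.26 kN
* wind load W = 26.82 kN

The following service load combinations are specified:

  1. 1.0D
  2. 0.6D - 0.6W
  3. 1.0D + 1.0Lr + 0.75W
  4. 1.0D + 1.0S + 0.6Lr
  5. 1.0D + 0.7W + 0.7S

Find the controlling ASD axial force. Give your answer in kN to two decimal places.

638.24 kN

1. 1.0(382.84) = 382.84
2. 0.6(382.84) - 0.6(26.82) = 213.61
3. 1.0(382.84) + 1.0(153.26) + 0.75(26.82) = 556.22
4. 1.0(382.84) + 1.0(163.44) + 0.6(153.26) = 638.24
5. 1.0(382.84) + 0.7(26.82) + 0.7(163.44) = 516.02
Combination 4 governs: N = 638.24 kN.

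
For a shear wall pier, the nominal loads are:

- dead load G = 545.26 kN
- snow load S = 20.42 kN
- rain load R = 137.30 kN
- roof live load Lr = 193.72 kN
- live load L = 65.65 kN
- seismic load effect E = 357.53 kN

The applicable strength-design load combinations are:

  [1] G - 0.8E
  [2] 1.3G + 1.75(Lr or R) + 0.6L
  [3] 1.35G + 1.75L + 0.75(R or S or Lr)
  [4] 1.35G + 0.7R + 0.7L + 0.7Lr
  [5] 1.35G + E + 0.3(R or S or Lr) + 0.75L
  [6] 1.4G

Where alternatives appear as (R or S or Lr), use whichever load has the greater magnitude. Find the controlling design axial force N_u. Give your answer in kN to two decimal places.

(Lr or R) → Lr = 193.72 kN; (R or S or Lr) → Lr = 193.72 kN.
[1] 1.0(545.26) - 0.8(357.53) = 545.26 - 286.02 = 259.24
[2] 1.3(545.26) + 1.75(193.72) + 0.6(65.65) = 708.84 + 339.01 + 39.39 = 1087.24
[3] 1.35(545.26) + 1.75(65.65) + 0.75(193.72) = 736.10 + 114.89 + 145.29 = 996.28
[4] 1.35(545.26) + 0.7(137.30) + 0.7(65.65) + 0.7(193.72) = 736.10 + 96.11 + 45.96 + 135.60 = 1013.77
[5] 1.35(545.26) + 1.0(357.53) + 0.3(193.72) + 0.75(65.65) = 1200.98
[6] 1.4(545.26) = 763.36
Maximum is from combination 5.

1200.98 kN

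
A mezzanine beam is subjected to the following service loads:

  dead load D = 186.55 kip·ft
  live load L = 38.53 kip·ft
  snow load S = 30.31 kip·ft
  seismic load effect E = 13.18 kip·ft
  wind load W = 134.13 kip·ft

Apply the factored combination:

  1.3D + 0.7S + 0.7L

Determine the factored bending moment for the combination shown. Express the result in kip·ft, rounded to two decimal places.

290.70 kip·ft

1.3(186.55) + 0.7(30.31) + 0.7(38.53) = 290.70
M_u = 290.70 kip·ft.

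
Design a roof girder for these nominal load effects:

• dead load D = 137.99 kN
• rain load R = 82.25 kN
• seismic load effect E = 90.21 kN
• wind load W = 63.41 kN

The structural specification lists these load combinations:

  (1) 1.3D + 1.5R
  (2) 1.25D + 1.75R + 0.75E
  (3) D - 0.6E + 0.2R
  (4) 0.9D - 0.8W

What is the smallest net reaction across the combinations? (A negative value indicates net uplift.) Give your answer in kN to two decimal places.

73.46 kN

(1) 1.3(137.99) + 1.5(82.25) = 302.76
(2) 1.25(137.99) + 1.75(82.25) + 0.75(90.21) = 384.08
(3) 1.0(137.99) - 0.6(90.21) + 0.2(82.25) = 137.99 - 54.13 + 16.45 = 100.31
(4) 0.9(137.99) - 0.8(63.41) = 124.19 - 50.73 = 73.46
Combination 4 gives the minimum: 73.46 kN.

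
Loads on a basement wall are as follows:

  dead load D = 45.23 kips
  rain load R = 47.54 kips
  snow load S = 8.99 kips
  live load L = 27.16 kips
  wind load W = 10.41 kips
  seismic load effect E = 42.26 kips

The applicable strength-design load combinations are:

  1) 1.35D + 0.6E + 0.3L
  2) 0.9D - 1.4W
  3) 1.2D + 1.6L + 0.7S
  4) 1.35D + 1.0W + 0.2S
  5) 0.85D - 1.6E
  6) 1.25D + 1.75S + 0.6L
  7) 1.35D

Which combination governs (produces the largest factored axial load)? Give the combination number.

1) 1.35(45.23) + 0.6(42.26) + 0.3(27.16) = 94.56
2) 0.9(45.23) - 1.4(10.41) = 26.13
3) 1.2(45.23) + 1.6(27.16) + 0.7(8.99) = 104.03
4) 1.35(45.23) + 1.0(10.41) + 0.2(8.99) = 73.27
5) 0.85(45.23) - 1.6(42.26) = -29.17
6) 1.25(45.23) + 1.75(8.99) + 0.6(27.16) = 88.57
7) 1.35(45.23) = 61.06
The largest value is 104.03 kips from combination 3.

Combination 3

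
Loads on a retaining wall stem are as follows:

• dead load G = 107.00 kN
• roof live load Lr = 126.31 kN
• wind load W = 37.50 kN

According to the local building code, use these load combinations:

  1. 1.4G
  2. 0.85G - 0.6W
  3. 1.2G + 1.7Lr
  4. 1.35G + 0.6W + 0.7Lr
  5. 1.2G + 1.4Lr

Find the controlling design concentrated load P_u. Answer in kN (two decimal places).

343.13 kN

1. 1.4(107.00) = 149.80
2. 0.85(107.00) - 0.6(37.50) = 90.95 - 22.50 = 68.45
3. 1.2(107.00) + 1.7(126.31) = 128.40 + 214.73 = 343.13
4. 1.35(107.00) + 0.6(37.50) + 0.7(126.31) = 144.45 + 22.50 + 88.42 = 255.37
5. 1.2(107.00) + 1.4(126.31) = 128.40 + 176.83 = 305.23
The controlling combination is 3, giving 343.13 kN.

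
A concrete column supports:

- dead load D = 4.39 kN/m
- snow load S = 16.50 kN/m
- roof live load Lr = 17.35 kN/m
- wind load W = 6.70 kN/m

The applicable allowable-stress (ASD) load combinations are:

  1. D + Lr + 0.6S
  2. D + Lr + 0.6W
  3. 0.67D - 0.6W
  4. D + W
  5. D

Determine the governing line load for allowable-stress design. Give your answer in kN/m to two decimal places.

1. 1.0(4.39) + 1.0(17.35) + 0.6(16.50) = 4.39 + 17.35 + 9.90 = 31.64
2. 1.0(4.39) + 1.0(17.35) + 0.6(6.70) = 4.39 + 17.35 + 4.02 = 25.76
3. 0.67(4.39) - 0.6(6.70) = 2.94 - 4.02 = -1.08
4. 1.0(4.39) + 1.0(6.70) = 4.39 + 6.70 = 11.09
5. 1.0(4.39) = 4.39
Maximum is from combination 1.

31.64 kN/m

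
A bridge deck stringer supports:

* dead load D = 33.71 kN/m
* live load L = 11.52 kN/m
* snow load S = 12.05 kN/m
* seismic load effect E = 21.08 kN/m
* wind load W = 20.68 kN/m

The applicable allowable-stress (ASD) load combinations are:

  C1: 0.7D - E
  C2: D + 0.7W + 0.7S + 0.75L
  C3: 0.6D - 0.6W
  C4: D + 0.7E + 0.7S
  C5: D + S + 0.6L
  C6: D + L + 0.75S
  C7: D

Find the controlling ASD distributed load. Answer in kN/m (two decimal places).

65.26 kN/m

C1: 0.7(33.71) - 1.0(21.08) = 2.52
C2: 1.0(33.71) + 0.7(20.68) + 0.7(12.05) + 0.75(11.52) = 65.26
C3: 0.6(33.71) - 0.6(20.68) = 7.82
C4: 1.0(33.71) + 0.7(21.08) + 0.7(12.05) = 56.90
C5: 1.0(33.71) + 1.0(12.05) + 0.6(11.52) = 52.67
C6: 1.0(33.71) + 1.0(11.52) + 0.75(12.05) = 54.27
C7: 1.0(33.71) = 33.71
Maximum is from combination 2.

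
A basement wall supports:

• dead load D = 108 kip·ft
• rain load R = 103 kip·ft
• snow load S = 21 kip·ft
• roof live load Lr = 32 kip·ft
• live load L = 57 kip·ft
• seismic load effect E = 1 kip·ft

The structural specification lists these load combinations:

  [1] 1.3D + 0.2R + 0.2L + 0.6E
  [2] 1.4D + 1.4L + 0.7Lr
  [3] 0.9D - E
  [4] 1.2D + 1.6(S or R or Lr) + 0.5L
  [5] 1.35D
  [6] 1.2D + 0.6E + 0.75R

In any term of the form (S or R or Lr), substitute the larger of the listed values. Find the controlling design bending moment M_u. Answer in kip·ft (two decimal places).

(S or R or Lr) → R = 103 kip·ft.
[1] 1.3(108) + 0.2(103) + 0.2(57) + 0.6(1) = 173.00
[2] 1.4(108) + 1.4(57) + 0.7(32) = 253.40
[3] 0.9(108) - 1.0(1) = 96.20
[4] 1.2(108) + 1.6(103) + 0.5(57) = 322.90
[5] 1.35(108) = 145.80
[6] 1.2(108) + 0.6(1) + 0.75(103) = 207.45
The controlling combination is 4, giving 322.90 kip·ft.

322.90 kip·ft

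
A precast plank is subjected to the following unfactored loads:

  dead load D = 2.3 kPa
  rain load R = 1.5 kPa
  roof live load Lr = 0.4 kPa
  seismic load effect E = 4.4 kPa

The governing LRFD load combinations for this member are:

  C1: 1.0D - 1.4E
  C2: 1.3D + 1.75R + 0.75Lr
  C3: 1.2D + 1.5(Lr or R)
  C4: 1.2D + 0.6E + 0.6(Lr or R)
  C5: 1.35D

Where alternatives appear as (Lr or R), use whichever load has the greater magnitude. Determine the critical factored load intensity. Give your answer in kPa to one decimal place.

(Lr or R) → R = 1.5 kPa.
C1: 1.0(2.3) - 1.4(4.4) = -3.9
C2: 1.3(2.3) + 1.75(1.5) + 0.75(0.4) = 5.9
C3: 1.2(2.3) + 1.5(1.5) = 5.0
C4: 1.2(2.3) + 0.6(4.4) + 0.6(1.5) = 6.3
C5: 1.35(2.3) = 3.1
Combination 4 governs: q_u = 6.3 kPa.

6.3 kPa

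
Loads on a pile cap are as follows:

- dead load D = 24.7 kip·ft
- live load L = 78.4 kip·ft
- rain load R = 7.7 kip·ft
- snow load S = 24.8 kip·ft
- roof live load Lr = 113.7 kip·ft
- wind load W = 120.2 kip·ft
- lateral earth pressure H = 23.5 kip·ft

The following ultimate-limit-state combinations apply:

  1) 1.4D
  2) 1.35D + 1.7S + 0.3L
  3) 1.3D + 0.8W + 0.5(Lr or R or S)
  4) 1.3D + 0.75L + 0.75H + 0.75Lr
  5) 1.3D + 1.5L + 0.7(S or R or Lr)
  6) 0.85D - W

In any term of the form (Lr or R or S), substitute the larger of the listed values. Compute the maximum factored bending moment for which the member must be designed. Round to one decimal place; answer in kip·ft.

229.3 kip·ft

(Lr or R or S) → Lr = 113.7 kip·ft; (S or R or Lr) → Lr = 113.7 kip·ft.
1) 1.4(24.7) = 34.6
2) 1.35(24.7) + 1.7(24.8) + 0.3(78.4) = 99.0
3) 1.3(24.7) + 0.8(120.2) + 0.5(113.7) = 185.1
4) 1.3(24.7) + 0.75(78.4) + 0.75(23.5) + 0.75(113.7) = 193.8
5) 1.3(24.7) + 1.5(78.4) + 0.7(113.7) = 229.3
6) 0.85(24.7) - 1.0(120.2) = -99.2
Combination 5 governs: M_u = 229.3 kip·ft.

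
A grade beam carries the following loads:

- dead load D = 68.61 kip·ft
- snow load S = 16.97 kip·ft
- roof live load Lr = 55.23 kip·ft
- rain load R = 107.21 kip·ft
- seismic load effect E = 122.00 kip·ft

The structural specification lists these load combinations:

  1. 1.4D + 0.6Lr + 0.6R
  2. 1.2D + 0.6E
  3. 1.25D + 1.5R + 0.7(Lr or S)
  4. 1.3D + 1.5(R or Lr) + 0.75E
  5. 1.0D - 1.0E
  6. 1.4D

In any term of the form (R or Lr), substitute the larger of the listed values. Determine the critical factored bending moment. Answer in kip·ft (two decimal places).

(Lr or S) → Lr = 55.23 kip·ft; (R or Lr) → R = 107.21 kip·ft.
1. 1.4(68.61) + 0.6(55.23) + 0.6(107.21) = 193.52
2. 1.2(68.61) + 0.6(122.00) = 155.53
3. 1.25(68.61) + 1.5(107.21) + 0.7(55.23) = 285.24
4. 1.3(68.61) + 1.5(107.21) + 0.75(122.00) = 341.51
5. 1.0(68.61) - 1.0(122.00) = -53.39
6. 1.4(68.61) = 96.05
The controlling combination is 4, giving 341.51 kip·ft.

341.51 kip·ft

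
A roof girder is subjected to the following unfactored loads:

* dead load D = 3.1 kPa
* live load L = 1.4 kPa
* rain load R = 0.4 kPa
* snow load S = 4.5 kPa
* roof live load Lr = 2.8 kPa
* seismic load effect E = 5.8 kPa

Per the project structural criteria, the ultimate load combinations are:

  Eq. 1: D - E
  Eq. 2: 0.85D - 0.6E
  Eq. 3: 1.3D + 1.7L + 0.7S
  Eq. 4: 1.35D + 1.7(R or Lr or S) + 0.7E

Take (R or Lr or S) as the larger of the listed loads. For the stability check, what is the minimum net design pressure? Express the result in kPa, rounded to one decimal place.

(R or Lr or S) → S = 4.5 kPa.
Eq. 1: 1.0(3.1) - 1.0(5.8) = 3.1 - 5.8 = -2.7
Eq. 2: 0.85(3.1) - 0.6(5.8) = -0.8
Eq. 3: 1.3(3.1) + 1.7(1.4) + 0.7(4.5) = 4.0 + 2.4 + 3.2 = 9.6
Eq. 4: 1.35(3.1) + 1.7(4.5) + 0.7(5.8) = 15.9
Combination 1 gives the minimum: -2.7 kPa.

-2.7 kPa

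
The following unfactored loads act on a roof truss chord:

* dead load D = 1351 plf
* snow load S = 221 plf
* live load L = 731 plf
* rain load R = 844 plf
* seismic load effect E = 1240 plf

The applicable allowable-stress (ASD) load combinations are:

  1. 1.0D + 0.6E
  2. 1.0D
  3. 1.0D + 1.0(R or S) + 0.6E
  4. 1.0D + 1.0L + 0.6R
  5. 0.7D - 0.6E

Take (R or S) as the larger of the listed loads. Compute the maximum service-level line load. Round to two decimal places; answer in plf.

(R or S) → R = 844 plf.
1. 1.0(1351) + 0.6(1240) = 2095.00
2. 1.0(1351) = 1351.00
3. 1.0(1351) + 1.0(844) + 0.6(1240) = 2939.00
4. 1.0(1351) + 1.0(731) + 0.6(844) = 2588.40
5. 0.7(1351) - 0.6(1240) = 201.70
Maximum is from combination 3.

2939.00 plf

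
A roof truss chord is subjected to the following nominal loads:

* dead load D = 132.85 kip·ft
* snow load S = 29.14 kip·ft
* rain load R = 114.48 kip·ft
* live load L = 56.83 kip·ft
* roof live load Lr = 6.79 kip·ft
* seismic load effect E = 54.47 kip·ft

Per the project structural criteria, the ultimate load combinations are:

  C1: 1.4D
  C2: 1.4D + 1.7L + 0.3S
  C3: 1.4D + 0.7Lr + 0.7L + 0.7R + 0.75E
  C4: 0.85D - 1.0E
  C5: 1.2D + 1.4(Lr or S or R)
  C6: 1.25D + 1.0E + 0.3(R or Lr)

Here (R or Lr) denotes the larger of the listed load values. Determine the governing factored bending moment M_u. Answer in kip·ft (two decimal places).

351.51 kip·ft

(Lr or S or R) → R = 114.48 kip·ft; (R or Lr) → R = 114.48 kip·ft.
C1: 1.4(132.85) = 185.99
C2: 1.4(132.85) + 1.7(56.83) + 0.3(29.14) = 185.99 + 96.61 + 8.74 = 291.34
C3: 1.4(132.85) + 0.7(6.79) + 0.7(56.83) + 0.7(114.48) + 0.75(54.47) = 185.99 + 4.75 + 39.78 + 80.14 + 40.85 = 351.51
C4: 0.85(132.85) - 1.0(54.47) = 112.92 - 54.47 = 58.45
C5: 1.2(132.85) + 1.4(114.48) = 159.42 + 160.27 = 319.69
C6: 1.25(132.85) + 1.0(54.47) + 0.3(114.48) = 254.88
Combination 3 governs: M_u = 351.51 kip·ft.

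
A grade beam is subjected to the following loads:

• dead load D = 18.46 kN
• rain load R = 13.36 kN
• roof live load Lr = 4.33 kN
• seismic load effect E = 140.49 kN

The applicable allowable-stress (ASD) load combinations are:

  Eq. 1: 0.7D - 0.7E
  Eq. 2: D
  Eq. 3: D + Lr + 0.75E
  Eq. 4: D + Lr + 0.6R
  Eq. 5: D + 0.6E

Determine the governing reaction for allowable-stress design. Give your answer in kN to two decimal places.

128.16 kN

Eq. 1: 0.7(18.46) - 0.7(140.49) = 12.92 - 98.34 = -85.42
Eq. 2: 1.0(18.46) = 18.46
Eq. 3: 1.0(18.46) + 1.0(4.33) + 0.75(140.49) = 18.46 + 4.33 + 105.37 = 128.16
Eq. 4: 1.0(18.46) + 1.0(4.33) + 0.6(13.36) = 18.46 + 4.33 + 8.02 = 30.81
Eq. 5: 1.0(18.46) + 0.6(140.49) = 18.46 + 84.29 = 102.75
The controlling combination is 3, giving 128.16 kN.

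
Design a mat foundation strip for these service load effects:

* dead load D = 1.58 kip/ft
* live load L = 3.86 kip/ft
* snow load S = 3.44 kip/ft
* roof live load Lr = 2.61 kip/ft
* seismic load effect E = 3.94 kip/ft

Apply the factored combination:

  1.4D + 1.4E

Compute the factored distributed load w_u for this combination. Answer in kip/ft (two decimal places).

7.73 kip/ft

1.4(1.58) + 1.4(3.94) = 2.21 + 5.52 = 7.73
w_u = 7.73 kip/ft.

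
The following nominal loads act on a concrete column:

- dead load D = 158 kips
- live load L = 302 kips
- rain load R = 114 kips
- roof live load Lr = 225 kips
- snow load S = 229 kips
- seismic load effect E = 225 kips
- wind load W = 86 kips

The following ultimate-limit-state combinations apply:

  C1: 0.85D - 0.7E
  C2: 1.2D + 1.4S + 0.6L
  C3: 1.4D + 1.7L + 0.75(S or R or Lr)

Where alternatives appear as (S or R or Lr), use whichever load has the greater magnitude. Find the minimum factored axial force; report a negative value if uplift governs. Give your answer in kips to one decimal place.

-23.2 kips

(S or R or Lr) → S = 229 kips.
C1: 0.85(158) - 0.7(225) = -23.2
C2: 1.2(158) + 1.4(229) + 0.6(302) = 691.4
C3: 1.4(158) + 1.7(302) + 0.75(229) = 906.4
Combination 1 gives the minimum: -23.2 kips.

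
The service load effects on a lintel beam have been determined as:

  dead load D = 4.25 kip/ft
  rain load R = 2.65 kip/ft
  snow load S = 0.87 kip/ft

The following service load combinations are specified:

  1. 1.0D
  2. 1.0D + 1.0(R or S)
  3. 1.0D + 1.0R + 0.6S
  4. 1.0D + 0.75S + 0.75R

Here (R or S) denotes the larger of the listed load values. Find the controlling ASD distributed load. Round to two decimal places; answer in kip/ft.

(R or S) → R = 2.65 kip/ft.
1. 1.0(4.25) = 4.25
2. 1.0(4.25) + 1.0(2.65) = 4.25 + 2.65 = 6.90
3. 1.0(4.25) + 1.0(2.65) + 0.6(0.87) = 4.25 + 2.65 + 0.52 = 7.42
4. 1.0(4.25) + 0.75(0.87) + 0.75(2.65) = 4.25 + 0.65 + 1.99 = 6.89
Maximum is from combination 3.

7.42 kip/ft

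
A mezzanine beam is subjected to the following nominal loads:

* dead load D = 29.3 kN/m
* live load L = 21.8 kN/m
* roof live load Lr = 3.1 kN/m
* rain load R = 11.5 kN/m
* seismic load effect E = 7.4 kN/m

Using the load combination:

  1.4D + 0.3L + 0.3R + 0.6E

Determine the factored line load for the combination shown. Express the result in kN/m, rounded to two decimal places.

1.4(29.3) + 0.3(21.8) + 0.3(11.5) + 0.6(7.4) = 41.02 + 6.54 + 3.45 + 4.44 = 55.45
w_u = 55.45 kN/m.

55.45 kN/m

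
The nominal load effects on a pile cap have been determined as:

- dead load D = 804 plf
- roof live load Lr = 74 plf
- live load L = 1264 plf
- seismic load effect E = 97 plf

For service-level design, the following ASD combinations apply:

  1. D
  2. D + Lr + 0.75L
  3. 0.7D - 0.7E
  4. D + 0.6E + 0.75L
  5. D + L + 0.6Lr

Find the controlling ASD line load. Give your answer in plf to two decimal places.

1. 1.0(804) = 804.00
2. 1.0(804) + 1.0(74) + 0.75(1264) = 804.00 + 74.00 + 948.00 = 1826.00
3. 0.7(804) - 0.7(97) = 562.80 - 67.90 = 494.90
4. 1.0(804) + 0.6(97) + 0.75(1264) = 804.00 + 58.20 + 948.00 = 1810.20
5. 1.0(804) + 1.0(1264) + 0.6(74) = 804.00 + 1264.00 + 44.40 = 2112.40
Maximum is from combination 5.

2112.40 plf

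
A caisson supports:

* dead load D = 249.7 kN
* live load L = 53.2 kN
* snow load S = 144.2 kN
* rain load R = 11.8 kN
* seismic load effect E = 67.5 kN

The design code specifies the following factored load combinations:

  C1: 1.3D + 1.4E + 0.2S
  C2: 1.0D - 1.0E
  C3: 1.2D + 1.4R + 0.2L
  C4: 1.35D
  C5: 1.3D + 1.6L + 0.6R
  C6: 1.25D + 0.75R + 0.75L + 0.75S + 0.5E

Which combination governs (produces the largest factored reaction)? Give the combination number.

Combination 6

C1: 1.3(249.7) + 1.4(67.5) + 0.2(144.2) = 447.95
C2: 1.0(249.7) - 1.0(67.5) = 182.20
C3: 1.2(249.7) + 1.4(11.8) + 0.2(53.2) = 326.80
C4: 1.35(249.7) = 337.10
C5: 1.3(249.7) + 1.6(53.2) + 0.6(11.8) = 416.81
C6: 1.25(249.7) + 0.75(11.8) + 0.75(53.2) + 0.75(144.2) + 0.5(67.5) = 502.78
The largest value is 502.78 kN from combination 6.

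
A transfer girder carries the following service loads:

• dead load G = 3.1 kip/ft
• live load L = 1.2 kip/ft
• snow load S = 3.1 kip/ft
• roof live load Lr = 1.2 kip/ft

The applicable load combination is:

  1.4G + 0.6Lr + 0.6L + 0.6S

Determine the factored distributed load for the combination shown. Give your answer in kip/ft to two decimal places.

7.64 kip/ft

1.4(3.1) + 0.6(1.2) + 0.6(1.2) + 0.6(3.1) = 7.64
w_u = 7.64 kip/ft.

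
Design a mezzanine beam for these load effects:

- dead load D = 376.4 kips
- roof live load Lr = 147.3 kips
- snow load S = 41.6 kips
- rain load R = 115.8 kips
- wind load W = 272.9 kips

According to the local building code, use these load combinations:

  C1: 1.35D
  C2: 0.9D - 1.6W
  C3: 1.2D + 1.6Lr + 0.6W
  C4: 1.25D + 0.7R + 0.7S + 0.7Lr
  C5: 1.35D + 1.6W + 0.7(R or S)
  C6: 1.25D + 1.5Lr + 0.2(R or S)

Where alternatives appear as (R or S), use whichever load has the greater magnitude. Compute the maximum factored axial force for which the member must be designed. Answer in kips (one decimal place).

1025.8 kips

(R or S) → R = 115.8 kips.
C1: 1.35(376.4) = 508.1
C2: 0.9(376.4) - 1.6(272.9) = -97.9
C3: 1.2(376.4) + 1.6(147.3) + 0.6(272.9) = 451.7 + 235.7 + 163.7 = 851.1
C4: 1.25(376.4) + 0.7(115.8) + 0.7(41.6) + 0.7(147.3) = 470.5 + 81.1 + 29.1 + 103.1 = 683.8
C5: 1.35(376.4) + 1.6(272.9) + 0.7(115.8) = 508.1 + 436.6 + 81.1 = 1025.8
C6: 1.25(376.4) + 1.5(147.3) + 0.2(115.8) = 714.6
The controlling combination is 5, giving 1025.8 kips.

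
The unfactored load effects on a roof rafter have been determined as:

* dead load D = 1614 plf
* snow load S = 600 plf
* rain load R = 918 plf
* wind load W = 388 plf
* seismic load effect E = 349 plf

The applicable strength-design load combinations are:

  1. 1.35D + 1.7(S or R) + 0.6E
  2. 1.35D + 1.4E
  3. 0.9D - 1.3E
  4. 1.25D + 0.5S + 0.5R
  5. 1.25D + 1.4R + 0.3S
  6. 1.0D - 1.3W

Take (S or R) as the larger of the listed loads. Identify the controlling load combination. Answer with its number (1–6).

(S or R) → R = 918 plf.
1. 1.35(1614) + 1.7(918) + 0.6(349) = 2178.90 + 1560.60 + 209.40 = 3948.90
2. 1.35(1614) + 1.4(349) = 2178.90 + 488.60 = 2667.50
3. 0.9(1614) - 1.3(349) = 1452.60 - 453.70 = 998.90
4. 1.25(1614) + 0.5(600) + 0.5(918) = 2017.50 + 300.00 + 459.00 = 2776.50
5. 1.25(1614) + 1.4(918) + 0.3(600) = 2017.50 + 1285.20 + 180.00 = 3482.70
6. 1.0(1614) - 1.3(388) = 1614.00 - 504.40 = 1109.60
The largest value is 3948.90 plf from combination 1.

Combination 1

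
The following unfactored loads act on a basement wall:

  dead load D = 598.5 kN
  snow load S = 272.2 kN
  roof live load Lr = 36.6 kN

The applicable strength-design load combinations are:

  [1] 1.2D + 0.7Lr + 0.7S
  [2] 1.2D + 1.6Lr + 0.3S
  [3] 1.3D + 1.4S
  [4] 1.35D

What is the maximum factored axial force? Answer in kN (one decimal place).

1159.1 kN

[1] 1.2(598.5) + 0.7(36.6) + 0.7(272.2) = 934.4
[2] 1.2(598.5) + 1.6(36.6) + 0.3(272.2) = 858.4
[3] 1.3(598.5) + 1.4(272.2) = 1159.1
[4] 1.35(598.5) = 808.0
Maximum is from combination 3.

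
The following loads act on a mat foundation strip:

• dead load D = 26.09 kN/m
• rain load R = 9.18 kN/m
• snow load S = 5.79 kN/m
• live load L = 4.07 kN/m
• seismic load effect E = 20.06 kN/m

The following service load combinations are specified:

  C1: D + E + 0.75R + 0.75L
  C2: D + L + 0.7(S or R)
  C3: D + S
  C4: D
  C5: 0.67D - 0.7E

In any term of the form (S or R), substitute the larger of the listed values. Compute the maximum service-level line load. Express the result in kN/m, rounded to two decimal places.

(S or R) → R = 9.18 kN/m.
C1: 1.0(26.09) + 1.0(20.06) + 0.75(9.18) + 0.75(4.07) = 26.09 + 20.06 + 6.89 + 3.05 = 56.09
C2: 1.0(26.09) + 1.0(4.07) + 0.7(9.18) = 26.09 + 4.07 + 6.43 = 36.59
C3: 1.0(26.09) + 1.0(5.79) = 26.09 + 5.79 = 31.88
C4: 1.0(26.09) = 26.09
C5: 0.67(26.09) - 0.7(20.06) = 17.48 - 14.04 = 3.44
Combination 1 governs: w = 56.09 kN/m.

56.09 kN/m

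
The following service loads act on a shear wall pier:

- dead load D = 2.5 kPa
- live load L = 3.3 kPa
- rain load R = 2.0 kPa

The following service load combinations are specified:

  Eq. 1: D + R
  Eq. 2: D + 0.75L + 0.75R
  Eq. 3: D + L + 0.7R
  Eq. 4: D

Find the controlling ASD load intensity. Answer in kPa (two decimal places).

7.20 kPa

Eq. 1: 1.0(2.5) + 1.0(2.0) = 2.50 + 2.00 = 4.50
Eq. 2: 1.0(2.5) + 0.75(3.3) + 0.75(2.0) = 2.50 + 2.48 + 1.50 = 6.48
Eq. 3: 1.0(2.5) + 1.0(3.3) + 0.7(2.0) = 2.50 + 3.30 + 1.40 = 7.20
Eq. 4: 1.0(2.5) = 2.50
Maximum is from combination 3.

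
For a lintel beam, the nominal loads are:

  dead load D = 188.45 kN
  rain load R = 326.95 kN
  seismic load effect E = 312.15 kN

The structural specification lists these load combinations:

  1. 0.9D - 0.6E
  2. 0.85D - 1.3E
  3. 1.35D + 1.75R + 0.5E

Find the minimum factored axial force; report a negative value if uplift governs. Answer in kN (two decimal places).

-245.61 kN

1. 0.9(188.45) - 0.6(312.15) = -17.69
2. 0.85(188.45) - 1.3(312.15) = -245.61
3. 1.35(188.45) + 1.75(326.95) + 0.5(312.15) = 254.41 + 572.16 + 156.08 = 982.65
Combination 2 gives the minimum: -245.61 kN.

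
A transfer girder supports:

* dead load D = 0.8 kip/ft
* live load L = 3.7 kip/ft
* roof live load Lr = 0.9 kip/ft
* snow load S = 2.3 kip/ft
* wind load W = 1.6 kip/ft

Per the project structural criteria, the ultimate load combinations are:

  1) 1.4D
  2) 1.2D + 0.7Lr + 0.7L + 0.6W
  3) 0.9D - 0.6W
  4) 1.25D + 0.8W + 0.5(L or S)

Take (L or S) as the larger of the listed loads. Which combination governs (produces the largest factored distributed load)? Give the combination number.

Combination 2

(L or S) → L = 3.7 kip/ft.
1) 1.4(0.8) = 1.1
2) 1.2(0.8) + 0.7(0.9) + 0.7(3.7) + 0.6(1.6) = 5.1
3) 0.9(0.8) - 0.6(1.6) = -0.2
4) 1.25(0.8) + 0.8(1.6) + 0.5(3.7) = 4.1
The largest value is 5.1 kip/ft from combination 2.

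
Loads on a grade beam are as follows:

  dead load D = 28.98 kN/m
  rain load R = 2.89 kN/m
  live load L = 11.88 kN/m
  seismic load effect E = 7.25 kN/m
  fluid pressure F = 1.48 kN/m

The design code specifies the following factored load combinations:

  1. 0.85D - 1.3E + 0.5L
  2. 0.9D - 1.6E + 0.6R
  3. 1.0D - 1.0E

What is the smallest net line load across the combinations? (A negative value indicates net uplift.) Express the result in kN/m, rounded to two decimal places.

1. 0.85(28.98) - 1.3(7.25) + 0.5(11.88) = 21.15
2. 0.9(28.98) - 1.6(7.25) + 0.6(2.89) = 16.22
3. 1.0(28.98) - 1.0(7.25) = 21.73
Combination 2 gives the minimum: 16.22 kN/m.

16.22 kN/m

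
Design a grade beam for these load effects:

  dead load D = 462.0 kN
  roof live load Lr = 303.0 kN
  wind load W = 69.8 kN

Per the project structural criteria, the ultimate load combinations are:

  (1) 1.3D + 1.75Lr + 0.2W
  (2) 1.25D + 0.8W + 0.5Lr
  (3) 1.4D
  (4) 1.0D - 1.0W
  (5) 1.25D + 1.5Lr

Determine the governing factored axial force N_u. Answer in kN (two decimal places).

1144.81 kN

(1) 1.3(462.0) + 1.75(303.0) + 0.2(69.8) = 600.60 + 530.25 + 13.96 = 1144.81
(2) 1.25(462.0) + 0.8(69.8) + 0.5(303.0) = 577.50 + 55.84 + 151.50 = 784.84
(3) 1.4(462.0) = 646.80
(4) 1.0(462.0) - 1.0(69.8) = 462.00 - 69.80 = 392.20
(5) 1.25(462.0) + 1.5(303.0) = 577.50 + 454.50 = 1032.00
Maximum is from combination 1.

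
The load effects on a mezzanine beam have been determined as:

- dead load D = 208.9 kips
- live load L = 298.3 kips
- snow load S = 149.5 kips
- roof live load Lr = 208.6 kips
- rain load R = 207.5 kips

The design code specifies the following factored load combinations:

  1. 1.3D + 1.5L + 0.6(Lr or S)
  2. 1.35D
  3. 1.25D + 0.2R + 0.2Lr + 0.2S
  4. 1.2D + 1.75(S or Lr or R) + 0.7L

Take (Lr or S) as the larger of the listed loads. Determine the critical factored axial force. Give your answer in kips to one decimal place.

844.2 kips

(Lr or S) → Lr = 208.6 kips; (S or Lr or R) → Lr = 208.6 kips.
1. 1.3(208.9) + 1.5(298.3) + 0.6(208.6) = 844.2
2. 1.35(208.9) = 282.0
3. 1.25(208.9) + 0.2(207.5) + 0.2(208.6) + 0.2(149.5) = 261.1 + 41.5 + 41.7 + 29.9 = 374.2
4. 1.2(208.9) + 1.75(208.6) + 0.7(298.3) = 824.5
The controlling combination is 1, giving 844.2 kips.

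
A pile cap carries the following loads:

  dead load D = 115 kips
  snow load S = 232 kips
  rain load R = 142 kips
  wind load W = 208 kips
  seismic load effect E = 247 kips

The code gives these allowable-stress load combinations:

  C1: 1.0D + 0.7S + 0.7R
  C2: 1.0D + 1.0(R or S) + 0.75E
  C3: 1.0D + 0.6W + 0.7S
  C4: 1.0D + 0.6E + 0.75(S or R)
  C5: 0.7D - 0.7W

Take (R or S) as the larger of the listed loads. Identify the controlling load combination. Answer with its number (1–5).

(R or S) → S = 232 kips; (S or R) → S = 232 kips.
C1: 1.0(115) + 0.7(232) + 0.7(142) = 115.0 + 162.4 + 99.4 = 376.8
C2: 1.0(115) + 1.0(232) + 0.75(247) = 115.0 + 232.0 + 185.3 = 532.3
C3: 1.0(115) + 0.6(208) + 0.7(232) = 115.0 + 124.8 + 162.4 = 402.2
C4: 1.0(115) + 0.6(247) + 0.75(232) = 115.0 + 148.2 + 174.0 = 437.2
C5: 0.7(115) - 0.7(208) = 80.5 - 145.6 = -65.1
The largest value is 532.3 kips from combination 2.

Combination 2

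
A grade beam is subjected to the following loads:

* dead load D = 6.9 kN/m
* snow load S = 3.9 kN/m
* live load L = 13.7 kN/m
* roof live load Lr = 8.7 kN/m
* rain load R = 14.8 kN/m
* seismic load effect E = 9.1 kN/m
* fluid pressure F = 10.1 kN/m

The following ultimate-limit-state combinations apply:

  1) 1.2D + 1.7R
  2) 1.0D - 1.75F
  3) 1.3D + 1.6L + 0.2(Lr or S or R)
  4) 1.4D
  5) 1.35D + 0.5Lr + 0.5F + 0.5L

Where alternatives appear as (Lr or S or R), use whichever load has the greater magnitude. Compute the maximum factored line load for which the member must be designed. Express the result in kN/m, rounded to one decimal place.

(Lr or S or R) → R = 14.8 kN/m.
1) 1.2(6.9) + 1.7(14.8) = 33.4
2) 1.0(6.9) - 1.75(10.1) = 6.9 - 17.7 = -10.8
3) 1.3(6.9) + 1.6(13.7) + 0.2(14.8) = 9.0 + 21.9 + 3.0 = 33.9
4) 1.4(6.9) = 9.7
5) 1.35(6.9) + 0.5(8.7) + 0.5(10.1) + 0.5(13.7) = 25.6
The controlling combination is 3, giving 33.9 kN/m.

33.9 kN/m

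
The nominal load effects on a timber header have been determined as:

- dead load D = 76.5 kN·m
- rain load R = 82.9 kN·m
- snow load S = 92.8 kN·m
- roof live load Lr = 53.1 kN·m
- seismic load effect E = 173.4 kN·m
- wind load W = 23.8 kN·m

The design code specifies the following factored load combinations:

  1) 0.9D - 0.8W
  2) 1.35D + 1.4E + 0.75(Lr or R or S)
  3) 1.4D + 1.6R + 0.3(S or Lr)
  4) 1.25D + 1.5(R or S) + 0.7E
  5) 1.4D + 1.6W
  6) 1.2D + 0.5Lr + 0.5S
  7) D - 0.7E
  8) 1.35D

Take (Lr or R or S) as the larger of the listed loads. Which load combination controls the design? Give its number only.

(Lr or R or S) → S = 92.8 kN·m; (S or Lr) → S = 92.8 kN·m; (R or S) → S = 92.8 kN·m.
1) 0.9(76.5) - 0.8(23.8) = 49.81
2) 1.35(76.5) + 1.4(173.4) + 0.75(92.8) = 415.64
3) 1.4(76.5) + 1.6(82.9) + 0.3(92.8) = 267.58
4) 1.25(76.5) + 1.5(92.8) + 0.7(173.4) = 356.21
5) 1.4(76.5) + 1.6(23.8) = 145.18
6) 1.2(76.5) + 0.5(53.1) + 0.5(92.8) = 164.75
7) 1.0(76.5) - 0.7(173.4) = -44.88
8) 1.35(76.5) = 103.28
The largest value is 415.64 kN·m from combination 2.

Combination 2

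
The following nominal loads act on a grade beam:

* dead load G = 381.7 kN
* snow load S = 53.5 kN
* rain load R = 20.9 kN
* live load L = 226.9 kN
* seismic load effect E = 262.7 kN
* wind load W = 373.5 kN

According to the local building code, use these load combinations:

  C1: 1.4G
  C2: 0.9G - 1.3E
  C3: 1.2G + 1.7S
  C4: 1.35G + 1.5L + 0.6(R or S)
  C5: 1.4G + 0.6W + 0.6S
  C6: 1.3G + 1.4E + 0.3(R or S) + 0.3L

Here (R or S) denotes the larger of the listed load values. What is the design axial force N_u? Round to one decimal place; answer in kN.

948.1 kN

(R or S) → S = 53.5 kN.
C1: 1.4(381.7) = 534.4
C2: 0.9(381.7) - 1.3(262.7) = 343.5 - 341.5 = 2.0
C3: 1.2(381.7) + 1.7(53.5) = 458.0 + 91.0 = 549.0
C4: 1.35(381.7) + 1.5(226.9) + 0.6(53.5) = 887.7
C5: 1.4(381.7) + 0.6(373.5) + 0.6(53.5) = 534.4 + 224.1 + 32.1 = 790.6
C6: 1.3(381.7) + 1.4(262.7) + 0.3(53.5) + 0.3(226.9) = 948.1
The controlling combination is 6, giving 948.1 kN.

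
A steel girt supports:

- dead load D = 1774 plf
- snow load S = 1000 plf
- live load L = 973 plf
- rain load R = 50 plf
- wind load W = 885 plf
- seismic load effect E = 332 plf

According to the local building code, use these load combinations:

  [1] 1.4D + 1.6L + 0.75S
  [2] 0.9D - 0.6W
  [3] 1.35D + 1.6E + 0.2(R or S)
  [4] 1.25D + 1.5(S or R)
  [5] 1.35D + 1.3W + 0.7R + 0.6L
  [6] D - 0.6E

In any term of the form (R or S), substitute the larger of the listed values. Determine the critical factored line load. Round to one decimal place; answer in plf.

(R or S) → S = 1000 plf; (S or R) → S = 1000 plf.
[1] 1.4(1774) + 1.6(973) + 0.75(1000) = 2483.6 + 1556.8 + 750.0 = 4790.4
[2] 0.9(1774) - 0.6(885) = 1596.6 - 531.0 = 1065.6
[3] 1.35(1774) + 1.6(332) + 0.2(1000) = 2394.9 + 531.2 + 200.0 = 3126.1
[4] 1.25(1774) + 1.5(1000) = 2217.5 + 1500.0 = 3717.5
[5] 1.35(1774) + 1.3(885) + 0.7(50) + 0.6(973) = 2394.9 + 1150.5 + 35.0 + 583.8 = 4164.2
[6] 1.0(1774) - 0.6(332) = 1774.0 - 199.2 = 1574.8
Maximum is from combination 1.

4790.4 plf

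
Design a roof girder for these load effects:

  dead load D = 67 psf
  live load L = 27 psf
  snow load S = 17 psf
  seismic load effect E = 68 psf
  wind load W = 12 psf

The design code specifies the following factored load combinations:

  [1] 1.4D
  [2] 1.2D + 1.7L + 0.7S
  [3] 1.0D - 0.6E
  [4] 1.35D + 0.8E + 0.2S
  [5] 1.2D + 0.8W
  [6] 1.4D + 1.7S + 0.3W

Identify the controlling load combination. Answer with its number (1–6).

Combination 4

[1] 1.4(67) = 93.80
[2] 1.2(67) + 1.7(27) + 0.7(17) = 80.40 + 45.90 + 11.90 = 138.20
[3] 1.0(67) - 0.6(68) = 67.00 - 40.80 = 26.20
[4] 1.35(67) + 0.8(68) + 0.2(17) = 90.45 + 54.40 + 3.40 = 148.25
[5] 1.2(67) + 0.8(12) = 80.40 + 9.60 = 90.00
[6] 1.4(67) + 1.7(17) + 0.3(12) = 93.80 + 28.90 + 3.60 = 126.30
The largest value is 148.25 psf from combination 4.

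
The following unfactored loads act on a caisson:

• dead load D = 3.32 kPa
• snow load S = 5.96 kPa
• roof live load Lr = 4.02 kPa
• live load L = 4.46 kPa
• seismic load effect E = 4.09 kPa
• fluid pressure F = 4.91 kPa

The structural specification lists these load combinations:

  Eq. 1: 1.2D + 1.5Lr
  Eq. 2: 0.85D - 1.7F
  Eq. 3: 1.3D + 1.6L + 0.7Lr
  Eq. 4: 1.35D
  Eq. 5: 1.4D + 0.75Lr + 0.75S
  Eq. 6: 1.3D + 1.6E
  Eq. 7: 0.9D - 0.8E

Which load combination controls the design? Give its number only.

Combination 3

Eq. 1: 1.2(3.32) + 1.5(4.02) = 10.01
Eq. 2: 0.85(3.32) - 1.7(4.91) = -5.53
Eq. 3: 1.3(3.32) + 1.6(4.46) + 0.7(4.02) = 14.27
Eq. 4: 1.35(3.32) = 4.48
Eq. 5: 1.4(3.32) + 0.75(4.02) + 0.75(5.96) = 12.13
Eq. 6: 1.3(3.32) + 1.6(4.09) = 10.86
Eq. 7: 0.9(3.32) - 0.8(4.09) = -0.28
The largest value is 14.27 kPa from combination 3.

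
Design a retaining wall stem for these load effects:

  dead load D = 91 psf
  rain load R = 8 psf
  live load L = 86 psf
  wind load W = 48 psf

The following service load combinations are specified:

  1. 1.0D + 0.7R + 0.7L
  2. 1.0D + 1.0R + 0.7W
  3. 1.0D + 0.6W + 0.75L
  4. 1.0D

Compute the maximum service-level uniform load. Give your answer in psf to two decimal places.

1. 1.0(91) + 0.7(8) + 0.7(86) = 156.80
2. 1.0(91) + 1.0(8) + 0.7(48) = 132.60
3. 1.0(91) + 0.6(48) + 0.75(86) = 184.30
4. 1.0(91) = 91.00
The controlling combination is 3, giving 184.30 psf.

184.30 psf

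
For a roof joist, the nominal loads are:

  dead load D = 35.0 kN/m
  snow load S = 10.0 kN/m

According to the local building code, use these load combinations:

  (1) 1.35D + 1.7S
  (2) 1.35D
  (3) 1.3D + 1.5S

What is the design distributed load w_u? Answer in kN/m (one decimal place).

(1) 1.35(35.0) + 1.7(10.0) = 64.3
(2) 1.35(35.0) = 47.3
(3) 1.3(35.0) + 1.5(10.0) = 60.5
Combination 1 governs: w_u = 64.3 kN/m.

64.3 kN/m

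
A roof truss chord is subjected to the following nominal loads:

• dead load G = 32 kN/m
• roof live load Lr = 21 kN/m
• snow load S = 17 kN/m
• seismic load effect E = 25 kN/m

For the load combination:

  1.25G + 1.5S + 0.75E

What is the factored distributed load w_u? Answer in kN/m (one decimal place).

84.3 kN/m

1.25(32) + 1.5(17) + 0.75(25) = 40.0 + 25.5 + 18.8 = 84.3
w_u = 84.3 kN/m.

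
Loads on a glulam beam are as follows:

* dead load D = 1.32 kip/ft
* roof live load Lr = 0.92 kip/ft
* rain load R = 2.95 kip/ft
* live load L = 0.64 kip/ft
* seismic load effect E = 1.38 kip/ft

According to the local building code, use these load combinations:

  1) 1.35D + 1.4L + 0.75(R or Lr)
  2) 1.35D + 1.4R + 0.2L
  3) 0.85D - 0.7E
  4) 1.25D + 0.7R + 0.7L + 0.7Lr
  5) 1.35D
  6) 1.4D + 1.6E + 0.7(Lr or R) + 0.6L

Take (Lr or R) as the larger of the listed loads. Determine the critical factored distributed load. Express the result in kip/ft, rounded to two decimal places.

(R or Lr) → R = 2.95 kip/ft; (Lr or R) → R = 2.95 kip/ft.
1) 1.35(1.32) + 1.4(0.64) + 0.75(2.95) = 1.78 + 0.90 + 2.21 = 4.89
2) 1.35(1.32) + 1.4(2.95) + 0.2(0.64) = 1.78 + 4.13 + 0.13 = 6.04
3) 0.85(1.32) - 0.7(1.38) = 0.16
4) 1.25(1.32) + 0.7(2.95) + 0.7(0.64) + 0.7(0.92) = 1.65 + 2.07 + 0.45 + 0.64 = 4.81
5) 1.35(1.32) = 1.78
6) 1.4(1.32) + 1.6(1.38) + 0.7(2.95) + 0.6(0.64) = 1.85 + 2.21 + 2.07 + 0.38 = 6.51
The controlling combination is 6, giving 6.51 kip/ft.

6.51 kip/ft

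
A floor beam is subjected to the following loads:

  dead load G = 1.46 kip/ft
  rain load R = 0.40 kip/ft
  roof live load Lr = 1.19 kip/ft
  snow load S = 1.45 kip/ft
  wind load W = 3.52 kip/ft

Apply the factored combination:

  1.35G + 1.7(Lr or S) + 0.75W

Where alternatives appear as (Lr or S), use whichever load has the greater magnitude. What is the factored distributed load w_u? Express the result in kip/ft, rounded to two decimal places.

(Lr or S) → S = 1.45 kip/ft.
1.35(1.46) + 1.7(1.45) + 0.75(3.52) = 1.97 + 2.47 + 2.64 = 7.08
w_u = 7.08 kip/ft.

7.08 kip/ft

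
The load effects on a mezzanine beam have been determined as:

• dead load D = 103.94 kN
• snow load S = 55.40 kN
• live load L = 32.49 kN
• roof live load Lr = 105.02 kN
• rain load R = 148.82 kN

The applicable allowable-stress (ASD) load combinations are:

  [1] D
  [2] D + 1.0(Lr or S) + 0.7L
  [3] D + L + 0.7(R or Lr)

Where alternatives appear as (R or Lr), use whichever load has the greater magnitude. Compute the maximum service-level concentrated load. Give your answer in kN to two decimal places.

(Lr or S) → Lr = 105.02 kN; (R or Lr) → R = 148.82 kN.
[1] 1.0(103.94) = 103.94
[2] 1.0(103.94) + 1.0(105.02) + 0.7(32.49) = 103.94 + 105.02 + 22.74 = 231.70
[3] 1.0(103.94) + 1.0(32.49) + 0.7(148.82) = 103.94 + 32.49 + 104.17 = 240.60
Combination 3 governs: P = 240.60 kN.

240.60 kN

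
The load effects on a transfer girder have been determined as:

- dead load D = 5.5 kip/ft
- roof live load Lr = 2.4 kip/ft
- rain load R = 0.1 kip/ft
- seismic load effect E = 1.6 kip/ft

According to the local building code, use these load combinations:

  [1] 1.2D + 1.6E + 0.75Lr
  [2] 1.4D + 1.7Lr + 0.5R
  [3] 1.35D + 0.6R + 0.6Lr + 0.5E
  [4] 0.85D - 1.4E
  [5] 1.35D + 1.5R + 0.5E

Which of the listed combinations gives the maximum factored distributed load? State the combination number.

[1] 1.2(5.5) + 1.6(1.6) + 0.75(2.4) = 6.6 + 2.6 + 1.8 = 11.0
[2] 1.4(5.5) + 1.7(2.4) + 0.5(0.1) = 11.8
[3] 1.35(5.5) + 0.6(0.1) + 0.6(2.4) + 0.5(1.6) = 7.4 + 0.1 + 1.4 + 0.8 = 9.7
[4] 0.85(5.5) - 1.4(1.6) = 2.4
[5] 1.35(5.5) + 1.5(0.1) + 0.5(1.6) = 7.4 + 0.2 + 0.8 = 8.4
The largest value is 11.8 kip/ft from combination 2.

Combination 2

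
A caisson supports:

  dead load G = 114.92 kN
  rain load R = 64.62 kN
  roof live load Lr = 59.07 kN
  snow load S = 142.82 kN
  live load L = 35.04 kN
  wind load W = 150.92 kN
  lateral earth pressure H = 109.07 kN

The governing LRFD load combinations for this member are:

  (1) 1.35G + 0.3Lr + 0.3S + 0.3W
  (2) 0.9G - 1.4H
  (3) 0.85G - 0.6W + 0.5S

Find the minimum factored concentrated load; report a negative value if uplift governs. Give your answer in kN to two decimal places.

(1) 1.35(114.92) + 0.3(59.07) + 0.3(142.82) + 0.3(150.92) = 155.14 + 17.72 + 42.85 + 45.28 = 260.99
(2) 0.9(114.92) - 1.4(109.07) = 103.43 - 152.70 = -49.27
(3) 0.85(114.92) - 0.6(150.92) + 0.5(142.82) = 97.68 - 90.55 + 71.41 = 78.54
Combination 2 gives the minimum: -49.27 kN.

-49.27 kN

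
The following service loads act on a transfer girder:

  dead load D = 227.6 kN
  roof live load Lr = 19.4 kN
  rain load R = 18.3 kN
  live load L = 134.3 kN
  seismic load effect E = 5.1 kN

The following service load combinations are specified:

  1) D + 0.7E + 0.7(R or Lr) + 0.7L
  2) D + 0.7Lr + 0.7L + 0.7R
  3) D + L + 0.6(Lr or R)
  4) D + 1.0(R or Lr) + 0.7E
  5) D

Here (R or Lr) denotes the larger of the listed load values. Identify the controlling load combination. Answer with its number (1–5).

(R or Lr) → Lr = 19.4 kN; (Lr or R) → Lr = 19.4 kN.
1) 1.0(227.6) + 0.7(5.1) + 0.7(19.4) + 0.7(134.3) = 227.60 + 3.57 + 13.58 + 94.01 = 338.76
2) 1.0(227.6) + 0.7(19.4) + 0.7(134.3) + 0.7(18.3) = 227.60 + 13.58 + 94.01 + 12.81 = 348.00
3) 1.0(227.6) + 1.0(134.3) + 0.6(19.4) = 227.60 + 134.30 + 11.64 = 373.54
4) 1.0(227.6) + 1.0(19.4) + 0.7(5.1) = 227.60 + 19.40 + 3.57 = 250.57
5) 1.0(227.6) = 227.60
The largest value is 373.54 kN from combination 3.

Combination 3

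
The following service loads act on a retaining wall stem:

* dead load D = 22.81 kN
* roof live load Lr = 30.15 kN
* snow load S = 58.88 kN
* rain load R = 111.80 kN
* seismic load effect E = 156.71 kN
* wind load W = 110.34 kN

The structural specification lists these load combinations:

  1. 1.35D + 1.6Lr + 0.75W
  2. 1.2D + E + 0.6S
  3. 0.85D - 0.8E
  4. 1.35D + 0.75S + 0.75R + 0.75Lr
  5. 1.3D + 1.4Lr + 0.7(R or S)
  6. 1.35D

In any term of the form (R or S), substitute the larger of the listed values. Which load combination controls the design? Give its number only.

Combination 2

(R or S) → R = 111.80 kN.
1. 1.35(22.81) + 1.6(30.15) + 0.75(110.34) = 30.79 + 48.24 + 82.76 = 161.79
2. 1.2(22.81) + 1.0(156.71) + 0.6(58.88) = 27.37 + 156.71 + 35.33 = 219.41
3. 0.85(22.81) - 0.8(156.71) = 19.39 - 125.37 = -105.98
4. 1.35(22.81) + 0.75(58.88) + 0.75(111.80) + 0.75(30.15) = 181.42
5. 1.3(22.81) + 1.4(30.15) + 0.7(111.80) = 29.65 + 42.21 + 78.26 = 150.12
6. 1.35(22.81) = 30.79
The largest value is 219.41 kN from combination 2.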